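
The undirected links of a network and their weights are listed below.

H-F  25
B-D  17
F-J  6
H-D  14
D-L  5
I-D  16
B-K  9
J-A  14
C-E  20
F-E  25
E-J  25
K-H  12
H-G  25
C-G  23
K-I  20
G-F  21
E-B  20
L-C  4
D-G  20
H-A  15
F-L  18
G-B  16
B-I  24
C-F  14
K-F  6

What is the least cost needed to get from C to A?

Shortest distances from C:
C: 0
L: 4  (via C)
D: 9  (via L)
F: 14  (via C)
E: 20  (via C)
J: 20  (via F)
K: 20  (via F)
G: 23  (via C)
H: 23  (via D)
I: 25  (via D)
B: 26  (via D)
A: 34  (via J)
Shortest route: C–F–J–A = 34.

34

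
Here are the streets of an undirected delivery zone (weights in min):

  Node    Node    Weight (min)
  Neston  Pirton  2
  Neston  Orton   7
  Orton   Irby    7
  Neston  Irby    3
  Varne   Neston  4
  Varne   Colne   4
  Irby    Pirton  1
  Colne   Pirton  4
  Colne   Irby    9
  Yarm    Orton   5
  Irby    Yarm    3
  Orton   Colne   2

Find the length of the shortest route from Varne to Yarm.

Shortest distances from Varne:
Varne: 0
Neston: 4  (via Varne)
Colne: 4  (via Varne)
Orton: 6  (via Colne)
Pirton: 6  (via Neston)
Irby: 7  (via Neston)
Yarm: 10  (via Irby)
Shortest route: Varne → Neston → Irby → Yarm = 10 min.

10 min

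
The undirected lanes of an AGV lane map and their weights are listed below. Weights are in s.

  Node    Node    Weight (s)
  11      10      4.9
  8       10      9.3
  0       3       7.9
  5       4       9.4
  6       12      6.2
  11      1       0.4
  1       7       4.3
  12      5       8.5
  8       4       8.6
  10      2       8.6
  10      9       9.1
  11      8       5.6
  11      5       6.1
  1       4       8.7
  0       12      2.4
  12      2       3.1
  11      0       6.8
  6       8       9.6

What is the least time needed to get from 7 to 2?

17 s

Settle nodes by increasing distance from 7:
7: 0
1: 4.3  (via 7)
11: 4.7  (via 1)
10: 9.6  (via 11)
8: 10.3  (via 11)
5: 10.8  (via 11)
0: 11.5  (via 11)
4: 13  (via 1)
12: 13.9  (via 0)
2: 17  (via 12)
Shortest route: 7–1–11–0–12–2 = 17 s.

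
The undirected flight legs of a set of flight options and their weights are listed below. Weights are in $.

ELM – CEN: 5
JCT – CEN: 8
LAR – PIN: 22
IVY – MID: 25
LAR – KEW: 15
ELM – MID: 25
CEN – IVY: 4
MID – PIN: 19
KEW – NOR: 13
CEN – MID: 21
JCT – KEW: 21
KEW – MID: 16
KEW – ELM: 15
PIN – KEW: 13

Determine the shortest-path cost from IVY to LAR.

Shortest distances from IVY:
IVY: 0
CEN: 4  (via IVY)
ELM: 9  (via CEN)
JCT: 12  (via CEN)
KEW: 24  (via ELM)
MID: 25  (via IVY)
NOR: 37  (via KEW)
PIN: 37  (via KEW)
LAR: 39  (via KEW)
Shortest route: IVY–CEN–ELM–KEW–LAR = $39.

$39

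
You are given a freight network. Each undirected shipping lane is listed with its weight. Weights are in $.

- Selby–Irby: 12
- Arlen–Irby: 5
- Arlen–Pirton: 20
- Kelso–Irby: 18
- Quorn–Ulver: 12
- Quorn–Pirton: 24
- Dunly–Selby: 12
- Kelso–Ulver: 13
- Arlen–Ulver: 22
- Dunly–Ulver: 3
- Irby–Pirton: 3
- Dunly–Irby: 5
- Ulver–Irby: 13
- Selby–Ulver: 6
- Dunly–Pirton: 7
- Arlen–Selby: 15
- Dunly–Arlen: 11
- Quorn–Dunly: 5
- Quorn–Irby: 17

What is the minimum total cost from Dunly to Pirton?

$7

Compare a few routes:
Dunly → Irby → Pirton: 5+3 = 8
Dunly → Pirton: 7 = 7
Cheapest is Dunly → Pirton at $7.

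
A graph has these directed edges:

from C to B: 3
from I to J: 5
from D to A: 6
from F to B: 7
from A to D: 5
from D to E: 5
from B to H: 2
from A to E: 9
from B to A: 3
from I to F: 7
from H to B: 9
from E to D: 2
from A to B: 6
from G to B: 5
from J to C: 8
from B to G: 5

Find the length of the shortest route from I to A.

Candidate routes:
I → F → B → A: 7+7+3 = 17
I → J → C → B → A: 5+8+3+3 = 19
Cheapest is I → F → B → A at 17.

17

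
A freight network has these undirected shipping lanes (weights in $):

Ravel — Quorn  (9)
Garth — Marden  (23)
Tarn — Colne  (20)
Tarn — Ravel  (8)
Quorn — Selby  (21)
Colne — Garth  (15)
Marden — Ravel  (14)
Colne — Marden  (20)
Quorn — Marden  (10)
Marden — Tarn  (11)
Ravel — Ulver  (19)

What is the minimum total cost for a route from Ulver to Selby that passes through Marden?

Shortest Ulver→Marden: Ulver–Ravel–Marden = 33
Shortest Marden→Selby: Marden–Quorn–Selby = 31
Total via Marden: 33 + 31 = $64.

$64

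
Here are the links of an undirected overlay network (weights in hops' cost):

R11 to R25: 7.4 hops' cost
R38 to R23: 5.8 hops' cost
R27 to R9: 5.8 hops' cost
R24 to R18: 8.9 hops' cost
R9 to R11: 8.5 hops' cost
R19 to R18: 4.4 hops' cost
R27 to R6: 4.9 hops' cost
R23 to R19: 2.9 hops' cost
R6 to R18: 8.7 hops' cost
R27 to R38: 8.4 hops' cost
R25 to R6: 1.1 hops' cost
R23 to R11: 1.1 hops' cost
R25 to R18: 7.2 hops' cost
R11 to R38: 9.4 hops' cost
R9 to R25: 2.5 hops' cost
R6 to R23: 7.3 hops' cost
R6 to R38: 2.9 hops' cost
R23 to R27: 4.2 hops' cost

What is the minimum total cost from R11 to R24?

Candidate routes:
R11 - R25 - R18 - R24: 7.4+7.2+8.9 = 23.5
R11 - R23 - R6 - R25 - R18 - R24: 1.1+7.3+1.1+7.2+8.9 = 25.6
R11 - R23 - R19 - R18 - R24: 1.1+2.9+4.4+8.9 = 17.3
Cheapest is R11 - R23 - R19 - R18 - R24 at 17.3 hops' cost.

17.3 hops' cost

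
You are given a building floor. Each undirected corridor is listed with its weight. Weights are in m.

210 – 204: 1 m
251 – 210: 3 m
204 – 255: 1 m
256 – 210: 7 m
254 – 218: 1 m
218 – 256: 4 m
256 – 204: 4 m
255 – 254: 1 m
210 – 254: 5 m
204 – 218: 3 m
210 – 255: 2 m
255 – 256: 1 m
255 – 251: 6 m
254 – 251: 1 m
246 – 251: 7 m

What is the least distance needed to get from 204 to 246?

Settle nodes by increasing distance from 204:
204: 0
255: 1  (via 204)
210: 1  (via 204)
256: 2  (via 255)
254: 2  (via 255)
251: 3  (via 254)
218: 3  (via 204)
246: 10  (via 251)
Shortest route: 204 → 255 → 254 → 251 → 246 = 10 m.

10 m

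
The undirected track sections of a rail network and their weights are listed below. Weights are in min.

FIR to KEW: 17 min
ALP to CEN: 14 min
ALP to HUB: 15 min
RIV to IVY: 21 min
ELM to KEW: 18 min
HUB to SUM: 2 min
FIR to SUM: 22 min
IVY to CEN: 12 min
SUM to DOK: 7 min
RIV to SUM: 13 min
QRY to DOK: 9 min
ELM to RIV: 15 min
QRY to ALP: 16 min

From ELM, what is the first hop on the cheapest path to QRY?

RIV

Candidate routes:
ELM - RIV - SUM - DOK - QRY: 15+13+7+9 = 44
ELM - RIV - SUM - HUB - ALP - QRY: 15+13+2+15+16 = 61
The minimum is 44 min via ELM - RIV - SUM - DOK - QRY.
So from ELM the first move is to RIV.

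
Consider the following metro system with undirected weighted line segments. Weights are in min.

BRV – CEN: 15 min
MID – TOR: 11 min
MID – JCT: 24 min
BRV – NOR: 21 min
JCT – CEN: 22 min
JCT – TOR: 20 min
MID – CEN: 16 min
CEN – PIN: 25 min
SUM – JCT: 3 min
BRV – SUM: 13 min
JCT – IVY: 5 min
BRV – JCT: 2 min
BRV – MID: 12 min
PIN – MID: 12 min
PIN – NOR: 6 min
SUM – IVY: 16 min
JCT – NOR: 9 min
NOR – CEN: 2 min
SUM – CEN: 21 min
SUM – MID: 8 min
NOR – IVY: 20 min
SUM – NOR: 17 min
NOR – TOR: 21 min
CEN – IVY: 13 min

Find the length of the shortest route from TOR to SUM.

19 min

Shortest distances from TOR:
TOR: 0
MID: 11  (via TOR)
SUM: 19  (via MID)
Shortest route: TOR–MID–SUM = 19 min.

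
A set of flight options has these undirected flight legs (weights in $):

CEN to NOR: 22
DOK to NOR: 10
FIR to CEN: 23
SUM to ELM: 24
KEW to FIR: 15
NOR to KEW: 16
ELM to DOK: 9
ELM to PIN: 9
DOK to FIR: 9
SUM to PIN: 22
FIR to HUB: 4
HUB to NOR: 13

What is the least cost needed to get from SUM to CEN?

Shortest distances from SUM:
SUM: 0
PIN: 22  (via SUM)
ELM: 24  (via SUM)
DOK: 33  (via ELM)
FIR: 42  (via DOK)
NOR: 43  (via DOK)
HUB: 46  (via FIR)
KEW: 57  (via FIR)
CEN: 65  (via FIR)
Shortest route: SUM–ELM–DOK–FIR–CEN = $65.

$65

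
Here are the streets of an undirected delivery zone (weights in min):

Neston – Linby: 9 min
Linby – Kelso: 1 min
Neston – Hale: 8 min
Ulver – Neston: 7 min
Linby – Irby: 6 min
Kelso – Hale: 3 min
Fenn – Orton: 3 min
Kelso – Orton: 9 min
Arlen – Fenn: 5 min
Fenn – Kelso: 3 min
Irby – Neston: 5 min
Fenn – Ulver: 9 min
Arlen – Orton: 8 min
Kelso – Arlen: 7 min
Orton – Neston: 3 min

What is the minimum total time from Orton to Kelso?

6 min

Running Dijkstra from Orton:
Orton: 0
Neston: 3  (via Orton)
Fenn: 3  (via Orton)
Kelso: 6  (via Fenn)
Shortest route: Orton → Fenn → Kelso = 6 min.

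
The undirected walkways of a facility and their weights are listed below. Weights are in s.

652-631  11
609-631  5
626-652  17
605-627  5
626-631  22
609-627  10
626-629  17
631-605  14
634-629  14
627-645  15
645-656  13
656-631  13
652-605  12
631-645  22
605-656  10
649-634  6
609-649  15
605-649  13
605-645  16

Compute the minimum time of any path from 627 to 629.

Shortest distances from 627:
627: 0
605: 5  (via 627)
609: 10  (via 627)
656: 15  (via 605)
645: 15  (via 627)
631: 15  (via 609)
652: 17  (via 605)
649: 18  (via 605)
634: 24  (via 649)
626: 34  (via 652)
629: 38  (via 634)
Shortest route: 627–605–649–634–629 = 38 s.

38 s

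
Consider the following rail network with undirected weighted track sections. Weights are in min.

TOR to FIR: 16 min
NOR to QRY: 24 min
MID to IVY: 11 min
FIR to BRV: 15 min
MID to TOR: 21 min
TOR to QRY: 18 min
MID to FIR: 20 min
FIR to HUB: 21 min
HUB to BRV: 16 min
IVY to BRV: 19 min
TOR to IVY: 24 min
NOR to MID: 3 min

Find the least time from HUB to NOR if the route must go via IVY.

49 min

Best HUB to IVY: HUB–BRV–IVY costing 35
Shortest IVY→NOR: IVY–MID–NOR = 14
Total via IVY: 35 + 14 = 49 min.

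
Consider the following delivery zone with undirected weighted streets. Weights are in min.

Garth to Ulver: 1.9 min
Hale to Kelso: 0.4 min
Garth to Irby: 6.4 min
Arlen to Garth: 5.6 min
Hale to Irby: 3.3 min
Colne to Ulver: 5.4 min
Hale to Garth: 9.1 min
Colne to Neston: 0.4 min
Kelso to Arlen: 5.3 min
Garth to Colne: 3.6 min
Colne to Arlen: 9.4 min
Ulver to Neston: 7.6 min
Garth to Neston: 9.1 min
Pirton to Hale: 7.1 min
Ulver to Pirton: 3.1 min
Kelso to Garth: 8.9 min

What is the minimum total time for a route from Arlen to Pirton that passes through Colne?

17.7 min

Best Arlen to Colne: Arlen–Garth–Colne costing 9.2
Shortest Colne→Pirton: Colne–Ulver–Pirton = 8.5
Total via Colne: 9.2 + 8.5 = 17.7 min.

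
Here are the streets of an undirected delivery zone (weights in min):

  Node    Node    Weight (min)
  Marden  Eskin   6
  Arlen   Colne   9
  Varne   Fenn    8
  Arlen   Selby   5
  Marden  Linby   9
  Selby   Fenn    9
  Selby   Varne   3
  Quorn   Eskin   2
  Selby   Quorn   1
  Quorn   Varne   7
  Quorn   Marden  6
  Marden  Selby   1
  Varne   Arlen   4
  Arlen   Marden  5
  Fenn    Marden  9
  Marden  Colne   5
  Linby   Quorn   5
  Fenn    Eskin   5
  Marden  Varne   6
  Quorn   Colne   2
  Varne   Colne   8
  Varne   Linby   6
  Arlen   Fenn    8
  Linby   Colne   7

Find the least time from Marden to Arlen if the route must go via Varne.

Shortest Marden→Varne: Marden → Selby → Varne = 4
Best Varne to Arlen: Varne → Arlen costing 4
Total via Varne: 4 + 4 = 8 min.

8 min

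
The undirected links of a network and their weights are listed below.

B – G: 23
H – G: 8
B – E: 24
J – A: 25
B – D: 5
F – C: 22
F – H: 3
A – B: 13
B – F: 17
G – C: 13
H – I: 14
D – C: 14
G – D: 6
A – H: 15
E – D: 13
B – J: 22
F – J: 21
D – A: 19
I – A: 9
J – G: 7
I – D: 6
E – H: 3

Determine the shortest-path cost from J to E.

18

Settle nodes by increasing distance from J:
J: 0
G: 7  (via J)
D: 13  (via G)
H: 15  (via G)
B: 18  (via D)
E: 18  (via H)
Shortest route: J–G–H–E = 18.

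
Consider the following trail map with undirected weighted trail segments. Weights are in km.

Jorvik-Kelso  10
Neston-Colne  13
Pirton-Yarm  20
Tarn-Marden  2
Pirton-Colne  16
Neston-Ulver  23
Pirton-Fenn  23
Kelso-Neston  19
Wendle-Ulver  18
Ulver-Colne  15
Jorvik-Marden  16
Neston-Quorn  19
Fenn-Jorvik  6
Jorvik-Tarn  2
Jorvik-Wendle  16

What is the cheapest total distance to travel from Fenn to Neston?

Shortest distances from Fenn:
Fenn: 0
Jorvik: 6  (via Fenn)
Tarn: 8  (via Jorvik)
Marden: 10  (via Tarn)
Kelso: 16  (via Jorvik)
Wendle: 22  (via Jorvik)
Pirton: 23  (via Fenn)
Neston: 35  (via Kelso)
Shortest route: Fenn–Jorvik–Kelso–Neston = 35 km.

35 km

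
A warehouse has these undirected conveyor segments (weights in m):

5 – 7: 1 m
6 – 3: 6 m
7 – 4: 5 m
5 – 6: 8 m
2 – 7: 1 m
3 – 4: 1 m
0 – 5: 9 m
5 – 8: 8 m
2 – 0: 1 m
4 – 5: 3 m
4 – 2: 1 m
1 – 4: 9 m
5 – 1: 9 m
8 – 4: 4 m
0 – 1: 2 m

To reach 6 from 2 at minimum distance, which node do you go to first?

4

Candidate routes:
2–7–5–6: 1+1+8 = 10
2–4–5–6: 1+3+8 = 12
2–4–3–6: 1+1+6 = 8
The minimum is 8 m via 2–4–3–6.
So from 2 the first move is to 4.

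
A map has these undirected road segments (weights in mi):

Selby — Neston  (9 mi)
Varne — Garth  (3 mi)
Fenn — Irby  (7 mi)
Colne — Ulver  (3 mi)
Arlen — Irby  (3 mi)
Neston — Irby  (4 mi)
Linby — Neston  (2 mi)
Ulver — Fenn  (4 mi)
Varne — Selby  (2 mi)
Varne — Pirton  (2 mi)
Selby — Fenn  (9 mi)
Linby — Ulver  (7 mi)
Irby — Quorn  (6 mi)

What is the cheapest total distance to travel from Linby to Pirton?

Enumerating some paths:
Linby → Ulver → Fenn → Irby → Neston → Selby → Varne → Pirton: 7+4+7+4+9+2+2 = 35
Linby → Neston → Irby → Fenn → Selby → Varne → Pirton: 2+4+7+9+2+2 = 26
Linby → Ulver → Fenn → Selby → Varne → Pirton: 7+4+9+2+2 = 24
Linby → Neston → Selby → Varne → Pirton: 2+9+2+2 = 15
The minimum is 15 mi via Linby → Neston → Selby → Varne → Pirton.

15 mi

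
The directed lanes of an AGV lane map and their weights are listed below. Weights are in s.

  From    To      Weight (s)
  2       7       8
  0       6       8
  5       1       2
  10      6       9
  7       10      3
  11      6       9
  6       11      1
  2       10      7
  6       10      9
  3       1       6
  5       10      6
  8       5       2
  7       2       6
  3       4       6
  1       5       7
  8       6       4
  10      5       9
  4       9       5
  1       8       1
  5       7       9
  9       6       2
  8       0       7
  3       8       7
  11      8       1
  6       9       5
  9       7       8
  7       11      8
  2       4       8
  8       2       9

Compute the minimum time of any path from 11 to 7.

Settle nodes by increasing distance from 11:
11: 0
8: 1  (via 11)
5: 3  (via 8)
1: 5  (via 5)
6: 5  (via 8)
0: 8  (via 8)
10: 9  (via 5)
2: 10  (via 8)
9: 10  (via 6)
7: 12  (via 5)
Shortest route: 11–8–5–7 = 12 s.

12 s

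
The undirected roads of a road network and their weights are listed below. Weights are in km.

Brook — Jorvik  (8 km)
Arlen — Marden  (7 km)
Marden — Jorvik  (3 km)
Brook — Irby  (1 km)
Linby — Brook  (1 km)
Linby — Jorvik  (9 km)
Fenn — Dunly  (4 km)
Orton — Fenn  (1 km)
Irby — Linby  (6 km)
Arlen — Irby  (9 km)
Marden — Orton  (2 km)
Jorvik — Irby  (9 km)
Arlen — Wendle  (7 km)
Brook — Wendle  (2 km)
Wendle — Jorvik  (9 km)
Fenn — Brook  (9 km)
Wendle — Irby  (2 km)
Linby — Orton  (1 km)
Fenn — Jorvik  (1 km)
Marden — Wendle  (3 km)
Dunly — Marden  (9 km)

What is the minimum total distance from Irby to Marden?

Candidate routes:
Irby - Brook - Linby - Orton - Fenn - Jorvik - Marden: 1+1+1+1+1+3 = 8
Irby - Wendle - Marden: 2+3 = 5
Irby - Brook - Wendle - Marden: 1+2+3 = 6
Cheapest is Irby - Wendle - Marden at 5 km.

5 km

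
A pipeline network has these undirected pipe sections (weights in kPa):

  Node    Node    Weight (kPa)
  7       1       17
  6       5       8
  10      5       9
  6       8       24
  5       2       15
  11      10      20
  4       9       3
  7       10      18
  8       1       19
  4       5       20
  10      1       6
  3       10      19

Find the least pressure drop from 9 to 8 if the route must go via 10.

Best 9 to 10: 9–4–5–10 costing 32
Best 10 to 8: 10–1–8 costing 25
Total via 10: 32 + 25 = 57 kPa.

57 kPa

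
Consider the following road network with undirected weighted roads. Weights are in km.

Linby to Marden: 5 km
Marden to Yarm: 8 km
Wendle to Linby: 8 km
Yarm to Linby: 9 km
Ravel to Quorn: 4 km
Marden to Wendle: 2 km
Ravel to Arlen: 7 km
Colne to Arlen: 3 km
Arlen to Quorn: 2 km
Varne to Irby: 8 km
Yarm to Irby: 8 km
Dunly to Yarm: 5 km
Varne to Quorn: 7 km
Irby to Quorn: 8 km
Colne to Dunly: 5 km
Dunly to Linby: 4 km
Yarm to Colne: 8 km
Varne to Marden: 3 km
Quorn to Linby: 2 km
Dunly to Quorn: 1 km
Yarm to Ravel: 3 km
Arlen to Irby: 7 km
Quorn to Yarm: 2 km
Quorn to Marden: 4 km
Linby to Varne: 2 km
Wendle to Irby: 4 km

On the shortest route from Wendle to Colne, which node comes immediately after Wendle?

Candidate routes:
Wendle–Marden–Quorn–Dunly–Colne: 2+4+1+5 = 12
Wendle–Marden–Linby–Quorn–Arlen–Colne: 2+5+2+2+3 = 14
Wendle–Marden–Quorn–Arlen–Colne: 2+4+2+3 = 11
Wendle–Marden–Varne–Linby–Quorn–Arlen–Colne: 2+3+2+2+2+3 = 14
Cheapest is Wendle–Marden–Quorn–Arlen–Colne at 11 km.
So from Wendle the first move is to Marden.

Marden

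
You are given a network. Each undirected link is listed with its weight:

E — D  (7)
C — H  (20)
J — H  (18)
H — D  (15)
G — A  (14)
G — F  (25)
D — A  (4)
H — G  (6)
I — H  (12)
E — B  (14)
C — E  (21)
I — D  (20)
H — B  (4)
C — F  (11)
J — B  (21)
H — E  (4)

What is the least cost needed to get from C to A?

Settle nodes by increasing distance from C:
C: 0
F: 11  (via C)
H: 20  (via C)
E: 21  (via C)
B: 24  (via H)
G: 26  (via H)
D: 28  (via E)
A: 32  (via D)
Shortest route: C → E → D → A = 32.

32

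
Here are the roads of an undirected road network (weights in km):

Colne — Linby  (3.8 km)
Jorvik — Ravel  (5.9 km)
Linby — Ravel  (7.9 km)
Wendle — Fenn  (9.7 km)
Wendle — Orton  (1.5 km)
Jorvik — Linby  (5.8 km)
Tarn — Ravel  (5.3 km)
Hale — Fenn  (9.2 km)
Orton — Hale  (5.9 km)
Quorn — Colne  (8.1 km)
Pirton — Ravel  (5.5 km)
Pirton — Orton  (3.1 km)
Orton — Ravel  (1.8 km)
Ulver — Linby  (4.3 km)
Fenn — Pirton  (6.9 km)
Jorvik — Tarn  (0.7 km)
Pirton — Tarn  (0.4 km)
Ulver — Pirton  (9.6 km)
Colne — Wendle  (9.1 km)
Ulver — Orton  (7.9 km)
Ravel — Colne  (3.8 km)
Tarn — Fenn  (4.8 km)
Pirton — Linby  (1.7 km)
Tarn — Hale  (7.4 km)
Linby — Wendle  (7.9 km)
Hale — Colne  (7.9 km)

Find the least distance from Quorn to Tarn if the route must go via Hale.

Best Quorn to Hale: Quorn → Colne → Hale costing 16
Shortest Hale→Tarn: Hale → Tarn = 7.4
Total via Hale: 16 + 7.4 = 23.4 km.

23.4 km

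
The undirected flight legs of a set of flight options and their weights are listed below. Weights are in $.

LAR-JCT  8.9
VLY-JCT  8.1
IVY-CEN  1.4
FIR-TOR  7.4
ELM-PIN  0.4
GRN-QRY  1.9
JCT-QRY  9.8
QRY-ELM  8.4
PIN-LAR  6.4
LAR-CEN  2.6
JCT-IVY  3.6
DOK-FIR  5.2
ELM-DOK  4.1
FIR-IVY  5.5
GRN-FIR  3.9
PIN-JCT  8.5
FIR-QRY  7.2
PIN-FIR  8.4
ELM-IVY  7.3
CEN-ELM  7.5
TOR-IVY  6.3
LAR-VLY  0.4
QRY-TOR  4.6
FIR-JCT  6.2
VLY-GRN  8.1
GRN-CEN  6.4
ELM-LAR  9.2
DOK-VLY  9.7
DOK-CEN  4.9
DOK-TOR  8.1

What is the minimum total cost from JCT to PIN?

$8.5

Running Dijkstra from JCT:
JCT: 0
IVY: 3.6  (via JCT)
CEN: 5  (via IVY)
FIR: 6.2  (via JCT)
LAR: 7.6  (via CEN)
VLY: 8  (via LAR)
PIN: 8.5  (via JCT)
Shortest route: JCT → PIN = $8.5.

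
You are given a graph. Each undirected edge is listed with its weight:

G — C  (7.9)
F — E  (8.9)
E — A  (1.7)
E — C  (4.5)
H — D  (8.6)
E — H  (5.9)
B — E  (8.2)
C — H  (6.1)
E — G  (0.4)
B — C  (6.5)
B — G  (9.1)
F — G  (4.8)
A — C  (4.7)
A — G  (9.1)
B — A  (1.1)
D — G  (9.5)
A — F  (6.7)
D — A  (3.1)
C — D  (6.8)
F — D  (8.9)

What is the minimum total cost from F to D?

8.9

Running Dijkstra from F:
F: 0
G: 4.8  (via F)
E: 5.2  (via G)
A: 6.7  (via F)
B: 7.8  (via A)
D: 8.9  (via F)
Shortest route: F–D = 8.9.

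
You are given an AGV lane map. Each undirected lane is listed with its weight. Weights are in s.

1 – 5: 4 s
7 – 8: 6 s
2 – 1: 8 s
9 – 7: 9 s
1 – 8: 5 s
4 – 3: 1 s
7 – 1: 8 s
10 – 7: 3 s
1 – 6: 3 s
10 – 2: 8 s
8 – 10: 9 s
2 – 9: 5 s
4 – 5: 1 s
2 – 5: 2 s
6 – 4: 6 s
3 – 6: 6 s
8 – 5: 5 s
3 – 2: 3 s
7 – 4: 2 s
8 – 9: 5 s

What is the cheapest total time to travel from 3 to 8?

7 s

Shortest distances from 3:
3: 0
4: 1  (via 3)
5: 2  (via 4)
2: 3  (via 3)
7: 3  (via 4)
1: 6  (via 5)
6: 6  (via 3)
10: 6  (via 7)
8: 7  (via 5)
Shortest route: 3 → 4 → 5 → 8 = 7 s.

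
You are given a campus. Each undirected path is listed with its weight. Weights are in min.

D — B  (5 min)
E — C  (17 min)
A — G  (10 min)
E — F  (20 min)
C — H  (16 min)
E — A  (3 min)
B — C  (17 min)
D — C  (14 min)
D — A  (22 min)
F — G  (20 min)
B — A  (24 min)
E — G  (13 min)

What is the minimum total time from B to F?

47 min

Running Dijkstra from B:
B: 0
D: 5  (via B)
C: 17  (via B)
A: 24  (via B)
E: 27  (via A)
H: 33  (via C)
G: 34  (via A)
F: 47  (via E)
Shortest route: B–A–E–F = 47 min.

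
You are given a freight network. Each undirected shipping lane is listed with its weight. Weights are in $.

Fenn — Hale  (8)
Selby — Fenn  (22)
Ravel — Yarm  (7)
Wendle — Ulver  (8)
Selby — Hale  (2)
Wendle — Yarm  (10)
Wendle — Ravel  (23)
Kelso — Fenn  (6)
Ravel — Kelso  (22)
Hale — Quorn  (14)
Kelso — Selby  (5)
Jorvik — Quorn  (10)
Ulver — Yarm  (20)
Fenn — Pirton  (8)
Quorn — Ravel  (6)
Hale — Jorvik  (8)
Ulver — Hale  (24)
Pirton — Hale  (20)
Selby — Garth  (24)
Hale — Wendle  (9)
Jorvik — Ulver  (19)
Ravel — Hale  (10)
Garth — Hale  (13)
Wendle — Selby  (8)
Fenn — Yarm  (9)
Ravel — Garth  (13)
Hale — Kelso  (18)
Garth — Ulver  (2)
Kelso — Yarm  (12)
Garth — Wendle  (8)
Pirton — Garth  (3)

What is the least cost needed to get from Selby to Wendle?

$8

Running Dijkstra from Selby:
Selby: 0
Hale: 2  (via Selby)
Kelso: 5  (via Selby)
Wendle: 8  (via Selby)
Shortest route: Selby–Wendle = $8.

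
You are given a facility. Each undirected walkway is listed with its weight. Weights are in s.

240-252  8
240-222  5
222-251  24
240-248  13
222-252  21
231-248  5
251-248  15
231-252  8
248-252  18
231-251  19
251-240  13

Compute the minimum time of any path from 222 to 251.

18 s

Running Dijkstra from 222:
222: 0
240: 5  (via 222)
252: 13  (via 240)
251: 18  (via 240)
Shortest route: 222 → 240 → 251 = 18 s.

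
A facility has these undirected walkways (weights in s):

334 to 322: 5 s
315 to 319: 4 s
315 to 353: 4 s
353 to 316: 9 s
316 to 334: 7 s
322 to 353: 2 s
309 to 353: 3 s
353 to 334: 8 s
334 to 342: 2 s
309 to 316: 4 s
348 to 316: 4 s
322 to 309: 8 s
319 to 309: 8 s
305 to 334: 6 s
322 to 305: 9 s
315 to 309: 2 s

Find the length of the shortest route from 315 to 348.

Compare a few routes:
315–353–316–348: 4+9+4 = 17
315–309–353–316–348: 2+3+9+4 = 18
315–309–316–348: 2+4+4 = 10
315–353–309–316–348: 4+3+4+4 = 15
Cheapest is 315–309–316–348 at 10 s.

10 s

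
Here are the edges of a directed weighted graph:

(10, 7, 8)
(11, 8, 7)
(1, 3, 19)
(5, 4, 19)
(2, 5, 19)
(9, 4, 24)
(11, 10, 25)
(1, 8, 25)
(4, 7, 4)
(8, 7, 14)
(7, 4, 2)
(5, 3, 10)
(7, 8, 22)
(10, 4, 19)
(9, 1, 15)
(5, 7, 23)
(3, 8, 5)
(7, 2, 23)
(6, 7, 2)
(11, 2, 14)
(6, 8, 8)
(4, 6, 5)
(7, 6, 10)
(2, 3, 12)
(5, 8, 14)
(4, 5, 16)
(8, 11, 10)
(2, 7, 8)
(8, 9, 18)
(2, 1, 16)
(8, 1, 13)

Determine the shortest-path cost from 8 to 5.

32

Candidate routes:
8–7–4–5: 14+2+16 = 32
8–11–2–5: 10+14+19 = 43
8–11–2–7–4–5: 10+14+8+2+16 = 50
8–7–2–5: 14+23+19 = 56
Cheapest is 8–7–4–5 at 32.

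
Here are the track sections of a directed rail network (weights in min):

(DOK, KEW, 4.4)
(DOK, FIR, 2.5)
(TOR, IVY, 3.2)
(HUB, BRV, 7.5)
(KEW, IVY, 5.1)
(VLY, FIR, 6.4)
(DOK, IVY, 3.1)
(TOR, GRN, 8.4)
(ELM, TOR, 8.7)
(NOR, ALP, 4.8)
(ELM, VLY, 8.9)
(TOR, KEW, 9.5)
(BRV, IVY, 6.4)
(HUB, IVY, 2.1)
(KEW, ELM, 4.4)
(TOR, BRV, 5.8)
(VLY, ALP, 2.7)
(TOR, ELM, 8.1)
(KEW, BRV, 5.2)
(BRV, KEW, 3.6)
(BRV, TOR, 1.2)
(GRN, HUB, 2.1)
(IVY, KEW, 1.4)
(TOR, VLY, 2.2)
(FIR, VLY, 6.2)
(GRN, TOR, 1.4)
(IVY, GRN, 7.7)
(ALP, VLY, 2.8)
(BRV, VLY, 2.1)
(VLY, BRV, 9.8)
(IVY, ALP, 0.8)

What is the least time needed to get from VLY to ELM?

Running Dijkstra from VLY:
VLY: 0
ALP: 2.7  (via VLY)
FIR: 6.4  (via VLY)
BRV: 9.8  (via VLY)
TOR: 11  (via BRV)
KEW: 13.4  (via BRV)
IVY: 14.2  (via TOR)
ELM: 17.8  (via KEW)
Shortest route: VLY–BRV–KEW–ELM = 17.8 min.

17.8 min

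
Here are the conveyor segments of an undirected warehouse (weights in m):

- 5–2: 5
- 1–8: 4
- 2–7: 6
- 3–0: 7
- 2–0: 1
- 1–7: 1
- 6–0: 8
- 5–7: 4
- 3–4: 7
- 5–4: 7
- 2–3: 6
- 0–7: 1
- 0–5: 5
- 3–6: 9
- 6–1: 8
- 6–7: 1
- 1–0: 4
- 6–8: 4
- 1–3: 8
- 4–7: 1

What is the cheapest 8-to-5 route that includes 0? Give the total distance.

11 m

Best 8 to 0: 8–1–7–0 costing 6
Best 0 to 5: 0–5 costing 5
Total via 0: 6 + 5 = 11 m.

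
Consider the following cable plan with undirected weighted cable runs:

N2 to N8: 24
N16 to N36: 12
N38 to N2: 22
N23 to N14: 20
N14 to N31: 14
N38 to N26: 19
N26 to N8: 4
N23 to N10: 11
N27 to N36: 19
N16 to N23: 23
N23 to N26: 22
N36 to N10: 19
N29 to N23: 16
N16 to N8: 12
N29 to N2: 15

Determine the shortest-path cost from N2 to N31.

65

Candidate routes:
N2 - N38 - N26 - N23 - N14 - N31: 22+19+22+20+14 = 97
N2 - N29 - N23 - N14 - N31: 15+16+20+14 = 65
N2 - N8 - N16 - N23 - N14 - N31: 24+12+23+20+14 = 93
N2 - N8 - N26 - N23 - N14 - N31: 24+4+22+20+14 = 84
Cheapest is N2 - N29 - N23 - N14 - N31 at 65.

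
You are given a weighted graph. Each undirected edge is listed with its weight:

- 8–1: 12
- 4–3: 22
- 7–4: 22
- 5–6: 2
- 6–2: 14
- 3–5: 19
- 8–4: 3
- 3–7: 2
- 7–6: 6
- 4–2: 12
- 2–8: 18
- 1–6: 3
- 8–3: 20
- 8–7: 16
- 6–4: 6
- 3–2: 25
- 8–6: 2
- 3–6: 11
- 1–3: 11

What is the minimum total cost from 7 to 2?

20

Candidate routes:
7–6–8–4–2: 6+2+3+12 = 23
7–6–2: 6+14 = 20
The minimum is 20 via 7–6–2.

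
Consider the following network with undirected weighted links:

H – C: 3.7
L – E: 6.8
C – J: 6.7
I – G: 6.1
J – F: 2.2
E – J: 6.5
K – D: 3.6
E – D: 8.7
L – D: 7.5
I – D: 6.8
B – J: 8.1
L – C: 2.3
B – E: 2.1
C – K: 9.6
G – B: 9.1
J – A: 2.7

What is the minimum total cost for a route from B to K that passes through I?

Shortest B→I: B–G–I = 15.2
Shortest I→K: I–D–K = 10.4
Total via I: 15.2 + 10.4 = 25.6.

25.6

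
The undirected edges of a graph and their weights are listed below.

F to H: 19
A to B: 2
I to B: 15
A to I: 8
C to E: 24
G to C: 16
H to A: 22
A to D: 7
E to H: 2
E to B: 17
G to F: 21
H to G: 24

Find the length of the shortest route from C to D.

Shortest distances from C:
C: 0
G: 16  (via C)
E: 24  (via C)
H: 26  (via E)
F: 37  (via G)
B: 41  (via E)
A: 43  (via B)
D: 50  (via A)
Shortest route: C → E → B → A → D = 50.

50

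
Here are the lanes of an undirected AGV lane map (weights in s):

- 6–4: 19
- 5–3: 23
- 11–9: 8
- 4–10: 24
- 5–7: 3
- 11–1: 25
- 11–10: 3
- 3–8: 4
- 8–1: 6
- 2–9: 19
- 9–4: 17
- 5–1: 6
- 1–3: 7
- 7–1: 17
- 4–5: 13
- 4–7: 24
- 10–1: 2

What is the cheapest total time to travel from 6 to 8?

44 s

Shortest distances from 6:
6: 0
4: 19  (via 6)
5: 32  (via 4)
7: 35  (via 5)
9: 36  (via 4)
1: 38  (via 5)
10: 40  (via 1)
11: 43  (via 10)
8: 44  (via 1)
Shortest route: 6 → 4 → 5 → 1 → 8 = 44 s.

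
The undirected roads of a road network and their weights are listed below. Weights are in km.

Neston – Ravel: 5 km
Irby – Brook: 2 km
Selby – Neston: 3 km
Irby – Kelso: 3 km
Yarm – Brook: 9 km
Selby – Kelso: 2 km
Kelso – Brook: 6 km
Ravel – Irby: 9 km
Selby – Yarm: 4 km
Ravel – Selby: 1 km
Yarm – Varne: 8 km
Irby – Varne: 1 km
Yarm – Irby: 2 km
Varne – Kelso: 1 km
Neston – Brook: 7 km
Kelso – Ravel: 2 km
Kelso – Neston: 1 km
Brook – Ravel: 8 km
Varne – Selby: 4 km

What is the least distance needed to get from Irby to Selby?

4 km

Running Dijkstra from Irby:
Irby: 0
Varne: 1  (via Irby)
Brook: 2  (via Irby)
Yarm: 2  (via Irby)
Kelso: 2  (via Varne)
Neston: 3  (via Kelso)
Selby: 4  (via Kelso)
Shortest route: Irby → Varne → Kelso → Selby = 4 km.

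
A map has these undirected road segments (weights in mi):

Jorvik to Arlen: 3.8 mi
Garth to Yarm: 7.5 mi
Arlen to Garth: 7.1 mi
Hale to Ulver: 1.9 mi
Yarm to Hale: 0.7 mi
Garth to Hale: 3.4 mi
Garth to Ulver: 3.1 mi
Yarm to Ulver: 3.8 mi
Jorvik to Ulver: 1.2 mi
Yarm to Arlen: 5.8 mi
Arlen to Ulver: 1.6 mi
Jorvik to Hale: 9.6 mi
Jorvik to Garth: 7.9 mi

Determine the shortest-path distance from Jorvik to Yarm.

Settle nodes by increasing distance from Jorvik:
Jorvik: 0
Ulver: 1.2  (via Jorvik)
Arlen: 2.8  (via Ulver)
Hale: 3.1  (via Ulver)
Yarm: 3.8  (via Hale)
Shortest route: Jorvik → Ulver → Hale → Yarm = 3.8 mi.

3.8 mi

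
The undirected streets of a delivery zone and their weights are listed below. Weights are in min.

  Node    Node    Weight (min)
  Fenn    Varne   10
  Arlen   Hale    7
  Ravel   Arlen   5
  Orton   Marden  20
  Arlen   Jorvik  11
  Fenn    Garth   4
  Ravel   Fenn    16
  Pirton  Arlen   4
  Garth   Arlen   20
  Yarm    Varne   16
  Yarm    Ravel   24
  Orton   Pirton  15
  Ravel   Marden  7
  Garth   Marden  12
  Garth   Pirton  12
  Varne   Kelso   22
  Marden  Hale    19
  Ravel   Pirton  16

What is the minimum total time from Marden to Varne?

26 min

Running Dijkstra from Marden:
Marden: 0
Ravel: 7  (via Marden)
Arlen: 12  (via Ravel)
Garth: 12  (via Marden)
Pirton: 16  (via Arlen)
Fenn: 16  (via Garth)
Hale: 19  (via Marden)
Orton: 20  (via Marden)
Jorvik: 23  (via Arlen)
Varne: 26  (via Fenn)
Shortest route: Marden–Garth–Fenn–Varne = 26 min.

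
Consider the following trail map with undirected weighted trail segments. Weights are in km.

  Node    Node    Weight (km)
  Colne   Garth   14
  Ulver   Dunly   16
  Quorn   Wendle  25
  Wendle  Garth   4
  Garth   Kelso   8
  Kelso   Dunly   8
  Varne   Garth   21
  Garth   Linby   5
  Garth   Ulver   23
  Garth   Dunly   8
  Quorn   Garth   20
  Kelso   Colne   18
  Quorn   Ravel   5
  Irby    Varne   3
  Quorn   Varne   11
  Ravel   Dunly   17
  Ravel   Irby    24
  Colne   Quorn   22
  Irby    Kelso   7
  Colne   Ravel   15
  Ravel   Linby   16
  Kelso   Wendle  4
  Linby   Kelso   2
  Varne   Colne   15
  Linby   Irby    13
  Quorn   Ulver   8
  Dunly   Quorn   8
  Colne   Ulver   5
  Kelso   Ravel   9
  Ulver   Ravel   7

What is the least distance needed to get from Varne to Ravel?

Running Dijkstra from Varne:
Varne: 0
Irby: 3  (via Varne)
Kelso: 10  (via Irby)
Quorn: 11  (via Varne)
Linby: 12  (via Kelso)
Wendle: 14  (via Kelso)
Colne: 15  (via Varne)
Ravel: 16  (via Quorn)
Shortest route: Varne–Quorn–Ravel = 16 km.

16 km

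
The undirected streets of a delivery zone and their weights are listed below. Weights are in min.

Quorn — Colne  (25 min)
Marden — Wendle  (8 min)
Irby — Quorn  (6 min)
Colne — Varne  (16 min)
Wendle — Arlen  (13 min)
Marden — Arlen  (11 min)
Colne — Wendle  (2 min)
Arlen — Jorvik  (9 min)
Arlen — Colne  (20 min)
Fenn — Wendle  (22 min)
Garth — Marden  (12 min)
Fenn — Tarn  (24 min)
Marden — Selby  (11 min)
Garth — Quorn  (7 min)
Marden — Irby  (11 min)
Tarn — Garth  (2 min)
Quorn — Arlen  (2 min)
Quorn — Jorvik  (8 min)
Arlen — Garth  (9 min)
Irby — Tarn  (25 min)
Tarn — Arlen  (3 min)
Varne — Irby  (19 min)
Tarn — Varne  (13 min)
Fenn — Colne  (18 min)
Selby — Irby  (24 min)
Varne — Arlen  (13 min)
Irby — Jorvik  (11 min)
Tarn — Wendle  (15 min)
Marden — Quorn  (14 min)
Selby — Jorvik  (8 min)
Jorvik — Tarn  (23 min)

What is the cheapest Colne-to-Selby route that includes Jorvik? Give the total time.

32 min

Best Colne to Jorvik: Colne → Wendle → Arlen → Jorvik costing 24
Best Jorvik to Selby: Jorvik → Selby costing 8
Total via Jorvik: 24 + 8 = 32 min.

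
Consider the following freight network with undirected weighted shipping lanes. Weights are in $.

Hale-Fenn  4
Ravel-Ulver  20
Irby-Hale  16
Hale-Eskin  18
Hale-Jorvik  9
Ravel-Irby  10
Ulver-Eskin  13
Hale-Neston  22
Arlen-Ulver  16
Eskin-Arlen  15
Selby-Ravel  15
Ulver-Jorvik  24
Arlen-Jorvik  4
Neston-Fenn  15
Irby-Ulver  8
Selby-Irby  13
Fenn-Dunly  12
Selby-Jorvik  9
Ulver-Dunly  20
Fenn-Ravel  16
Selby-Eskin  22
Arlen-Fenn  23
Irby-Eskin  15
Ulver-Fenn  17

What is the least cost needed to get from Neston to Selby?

$37

Running Dijkstra from Neston:
Neston: 0
Fenn: 15  (via Neston)
Hale: 19  (via Fenn)
Dunly: 27  (via Fenn)
Jorvik: 28  (via Hale)
Ravel: 31  (via Fenn)
Arlen: 32  (via Jorvik)
Ulver: 32  (via Fenn)
Irby: 35  (via Hale)
Eskin: 37  (via Hale)
Selby: 37  (via Jorvik)
Shortest route: Neston–Fenn–Hale–Jorvik–Selby = $37.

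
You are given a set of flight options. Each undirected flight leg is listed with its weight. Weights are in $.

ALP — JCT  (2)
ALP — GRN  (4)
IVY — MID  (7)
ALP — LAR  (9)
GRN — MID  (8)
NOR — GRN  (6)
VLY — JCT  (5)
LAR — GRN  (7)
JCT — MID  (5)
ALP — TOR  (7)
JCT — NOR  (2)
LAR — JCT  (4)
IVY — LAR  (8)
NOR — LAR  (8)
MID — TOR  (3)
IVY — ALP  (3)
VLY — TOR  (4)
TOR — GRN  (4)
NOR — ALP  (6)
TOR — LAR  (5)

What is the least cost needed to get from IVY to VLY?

Candidate routes:
IVY - ALP - JCT - VLY: 3+2+5 = 10
IVY - ALP - TOR - VLY: 3+7+4 = 14
IVY - MID - TOR - VLY: 7+3+4 = 14
The minimum is $10 via IVY - ALP - JCT - VLY.

$10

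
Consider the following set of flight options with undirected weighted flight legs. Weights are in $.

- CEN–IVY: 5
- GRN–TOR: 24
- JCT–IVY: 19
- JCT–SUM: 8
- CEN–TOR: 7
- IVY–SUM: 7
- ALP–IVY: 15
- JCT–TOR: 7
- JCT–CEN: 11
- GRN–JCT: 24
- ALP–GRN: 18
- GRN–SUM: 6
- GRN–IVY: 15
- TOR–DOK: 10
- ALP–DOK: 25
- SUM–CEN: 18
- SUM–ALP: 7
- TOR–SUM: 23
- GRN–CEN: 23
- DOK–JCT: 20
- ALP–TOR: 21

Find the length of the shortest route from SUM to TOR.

$15

Enumerating some paths:
SUM - TOR: 23 = 23
SUM - IVY - CEN - TOR: 7+5+7 = 19
SUM - JCT - TOR: 8+7 = 15
Cheapest is SUM - JCT - TOR at $15.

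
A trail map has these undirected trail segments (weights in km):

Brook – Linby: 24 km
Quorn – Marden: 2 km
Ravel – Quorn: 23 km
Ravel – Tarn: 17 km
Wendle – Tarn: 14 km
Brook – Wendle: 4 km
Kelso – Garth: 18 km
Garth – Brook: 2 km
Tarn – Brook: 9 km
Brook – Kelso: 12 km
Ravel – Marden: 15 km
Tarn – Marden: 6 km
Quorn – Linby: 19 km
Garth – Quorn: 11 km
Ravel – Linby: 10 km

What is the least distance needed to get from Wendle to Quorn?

17 km

Running Dijkstra from Wendle:
Wendle: 0
Brook: 4  (via Wendle)
Garth: 6  (via Brook)
Tarn: 13  (via Brook)
Kelso: 16  (via Brook)
Quorn: 17  (via Garth)
Shortest route: Wendle–Brook–Garth–Quorn = 17 km.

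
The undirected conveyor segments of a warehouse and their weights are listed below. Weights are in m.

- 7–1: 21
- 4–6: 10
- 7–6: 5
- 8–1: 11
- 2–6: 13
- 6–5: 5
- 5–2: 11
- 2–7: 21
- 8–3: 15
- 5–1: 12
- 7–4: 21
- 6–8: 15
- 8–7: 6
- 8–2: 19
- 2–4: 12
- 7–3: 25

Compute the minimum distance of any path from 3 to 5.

31 m

Settle nodes by increasing distance from 3:
3: 0
8: 15  (via 3)
7: 21  (via 8)
1: 26  (via 8)
6: 26  (via 7)
5: 31  (via 6)
Shortest route: 3–8–7–6–5 = 31 m.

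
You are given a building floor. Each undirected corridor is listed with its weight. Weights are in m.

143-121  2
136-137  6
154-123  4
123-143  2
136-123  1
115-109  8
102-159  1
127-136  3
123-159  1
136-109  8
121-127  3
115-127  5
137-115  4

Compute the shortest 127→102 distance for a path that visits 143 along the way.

9 m

Best 127 to 143: 127 → 121 → 143 costing 5
Best 143 to 102: 143 → 123 → 159 → 102 costing 4
Total via 143: 5 + 4 = 9 m.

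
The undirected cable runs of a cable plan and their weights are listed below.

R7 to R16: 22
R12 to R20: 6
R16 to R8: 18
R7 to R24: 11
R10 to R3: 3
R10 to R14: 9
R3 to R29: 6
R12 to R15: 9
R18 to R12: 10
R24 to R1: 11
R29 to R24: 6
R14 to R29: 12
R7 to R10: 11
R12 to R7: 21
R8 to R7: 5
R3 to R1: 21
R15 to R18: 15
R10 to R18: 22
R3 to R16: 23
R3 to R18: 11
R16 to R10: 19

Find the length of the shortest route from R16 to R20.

Compare a few routes:
R16 → R3 → R18 → R12 → R20: 23+11+10+6 = 50
R16 → R10 → R18 → R12 → R20: 19+22+10+6 = 57
R16 → R8 → R7 → R12 → R20: 18+5+21+6 = 50
R16 → R7 → R12 → R20: 22+21+6 = 49
The minimum is 49 via R16 → R7 → R12 → R20.

49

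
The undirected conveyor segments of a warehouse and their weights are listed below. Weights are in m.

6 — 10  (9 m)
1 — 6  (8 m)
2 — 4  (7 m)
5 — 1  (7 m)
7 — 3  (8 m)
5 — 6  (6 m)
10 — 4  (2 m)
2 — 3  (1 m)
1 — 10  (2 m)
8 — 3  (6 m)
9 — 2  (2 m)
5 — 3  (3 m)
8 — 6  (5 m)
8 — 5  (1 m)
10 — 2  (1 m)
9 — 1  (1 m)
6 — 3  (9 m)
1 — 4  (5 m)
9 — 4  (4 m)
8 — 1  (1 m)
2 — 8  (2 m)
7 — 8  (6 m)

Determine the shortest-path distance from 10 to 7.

Running Dijkstra from 10:
10: 0
2: 1  (via 10)
1: 2  (via 10)
3: 2  (via 2)
4: 2  (via 10)
8: 3  (via 2)
9: 3  (via 2)
5: 4  (via 8)
6: 8  (via 8)
7: 9  (via 8)
Shortest route: 10–2–8–7 = 9 m.

9 m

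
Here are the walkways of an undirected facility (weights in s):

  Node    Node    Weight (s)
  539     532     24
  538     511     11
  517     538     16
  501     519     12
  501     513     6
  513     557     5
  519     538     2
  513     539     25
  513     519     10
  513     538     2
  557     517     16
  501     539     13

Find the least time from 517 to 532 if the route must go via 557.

64 s

Shortest 517→557: 517–557 = 16
Best 557 to 532: 557–513–501–539–532 costing 48
Total via 557: 16 + 48 = 64 s.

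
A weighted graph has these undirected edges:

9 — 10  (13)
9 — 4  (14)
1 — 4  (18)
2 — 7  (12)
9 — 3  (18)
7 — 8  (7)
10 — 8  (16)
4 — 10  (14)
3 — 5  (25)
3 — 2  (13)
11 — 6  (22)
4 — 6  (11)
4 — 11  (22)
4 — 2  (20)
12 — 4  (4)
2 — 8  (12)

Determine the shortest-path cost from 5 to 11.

Candidate routes:
5 - 3 - 9 - 4 - 6 - 11: 25+18+14+11+22 = 90
5 - 3 - 9 - 4 - 11: 25+18+14+22 = 79
5 - 3 - 2 - 4 - 11: 25+13+20+22 = 80
Cheapest is 5 - 3 - 9 - 4 - 11 at 79.

79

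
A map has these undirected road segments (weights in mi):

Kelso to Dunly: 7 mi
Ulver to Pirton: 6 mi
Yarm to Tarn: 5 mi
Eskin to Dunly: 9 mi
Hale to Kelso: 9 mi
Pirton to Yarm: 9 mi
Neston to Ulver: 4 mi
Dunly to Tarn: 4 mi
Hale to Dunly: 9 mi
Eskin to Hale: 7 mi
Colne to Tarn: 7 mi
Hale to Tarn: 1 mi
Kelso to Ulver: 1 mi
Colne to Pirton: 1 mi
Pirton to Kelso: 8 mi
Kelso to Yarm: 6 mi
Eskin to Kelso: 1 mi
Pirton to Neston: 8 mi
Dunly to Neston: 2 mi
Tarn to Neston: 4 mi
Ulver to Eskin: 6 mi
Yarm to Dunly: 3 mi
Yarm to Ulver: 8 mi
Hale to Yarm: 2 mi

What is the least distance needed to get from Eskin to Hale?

7 mi

Enumerating some paths:
Eskin–Hale: 7 = 7
Eskin–Kelso–Yarm–Hale: 1+6+2 = 9
The minimum is 7 mi via Eskin–Hale.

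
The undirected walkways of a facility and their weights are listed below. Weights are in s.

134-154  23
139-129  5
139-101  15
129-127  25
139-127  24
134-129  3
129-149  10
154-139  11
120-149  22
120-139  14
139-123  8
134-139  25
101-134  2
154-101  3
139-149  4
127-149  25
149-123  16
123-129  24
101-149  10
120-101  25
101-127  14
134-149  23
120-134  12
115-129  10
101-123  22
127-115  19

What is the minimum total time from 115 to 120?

25 s

Shortest distances from 115:
115: 0
129: 10  (via 115)
134: 13  (via 129)
139: 15  (via 129)
101: 15  (via 134)
154: 18  (via 101)
127: 19  (via 115)
149: 19  (via 139)
123: 23  (via 139)
120: 25  (via 134)
Shortest route: 115 → 129 → 134 → 120 = 25 s.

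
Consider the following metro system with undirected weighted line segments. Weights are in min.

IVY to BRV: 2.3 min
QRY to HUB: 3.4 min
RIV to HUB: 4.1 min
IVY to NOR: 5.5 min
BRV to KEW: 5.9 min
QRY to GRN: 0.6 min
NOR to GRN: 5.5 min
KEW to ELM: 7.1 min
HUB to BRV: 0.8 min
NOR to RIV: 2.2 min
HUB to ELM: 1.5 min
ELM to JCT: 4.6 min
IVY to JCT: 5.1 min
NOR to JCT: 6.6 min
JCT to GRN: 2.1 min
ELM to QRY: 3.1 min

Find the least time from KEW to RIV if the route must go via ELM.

Shortest KEW→ELM: KEW → ELM = 7.1
Shortest ELM→RIV: ELM → HUB → RIV = 5.6
Total via ELM: 7.1 + 5.6 = 12.7 min.

12.7 min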